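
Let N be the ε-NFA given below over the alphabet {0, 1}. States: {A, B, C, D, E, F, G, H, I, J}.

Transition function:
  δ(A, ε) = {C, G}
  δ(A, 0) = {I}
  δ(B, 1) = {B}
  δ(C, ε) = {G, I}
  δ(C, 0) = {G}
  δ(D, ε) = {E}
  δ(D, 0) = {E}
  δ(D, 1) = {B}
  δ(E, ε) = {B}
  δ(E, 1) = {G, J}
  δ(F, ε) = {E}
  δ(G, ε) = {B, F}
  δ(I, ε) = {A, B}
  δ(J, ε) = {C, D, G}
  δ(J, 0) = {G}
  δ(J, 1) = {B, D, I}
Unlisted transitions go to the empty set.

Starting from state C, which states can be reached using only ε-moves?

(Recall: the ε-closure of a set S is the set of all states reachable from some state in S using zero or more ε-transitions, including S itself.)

Start with {C}.
From C via ε: add G, I.
From G via ε: add B, F.
From I via ε: add A.
From F via ε: add E.
No new states can be added; the closed set is {A, B, C, E, F, G, I}.

{A, B, C, E, F, G, I}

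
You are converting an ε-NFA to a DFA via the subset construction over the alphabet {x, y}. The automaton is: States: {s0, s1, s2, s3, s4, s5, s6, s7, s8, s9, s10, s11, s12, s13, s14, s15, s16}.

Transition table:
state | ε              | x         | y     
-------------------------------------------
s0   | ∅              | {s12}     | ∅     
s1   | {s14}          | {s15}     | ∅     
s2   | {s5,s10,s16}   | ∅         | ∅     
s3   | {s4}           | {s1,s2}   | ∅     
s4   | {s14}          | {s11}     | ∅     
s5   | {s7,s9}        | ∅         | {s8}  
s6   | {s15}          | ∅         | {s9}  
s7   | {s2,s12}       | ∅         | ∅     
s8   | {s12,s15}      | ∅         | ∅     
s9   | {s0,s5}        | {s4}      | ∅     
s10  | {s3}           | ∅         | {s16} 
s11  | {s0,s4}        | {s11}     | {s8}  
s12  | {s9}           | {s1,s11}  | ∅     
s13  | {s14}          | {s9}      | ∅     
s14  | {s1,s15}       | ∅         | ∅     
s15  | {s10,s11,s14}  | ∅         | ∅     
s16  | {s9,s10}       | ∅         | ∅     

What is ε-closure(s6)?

Start with {s6}.
From s6 via ε: add s15.
From s15 via ε: add s10, s11, s14.
From s10 via ε: add s3.
From s11 via ε: add s0, s4.
From s14 via ε: add s1.
No new states can be added; the closed set is {s0, s1, s3, s4, s6, s10, s11, s14, s15}.

{s0, s1, s3, s4, s6, s10, s11, s14, s15}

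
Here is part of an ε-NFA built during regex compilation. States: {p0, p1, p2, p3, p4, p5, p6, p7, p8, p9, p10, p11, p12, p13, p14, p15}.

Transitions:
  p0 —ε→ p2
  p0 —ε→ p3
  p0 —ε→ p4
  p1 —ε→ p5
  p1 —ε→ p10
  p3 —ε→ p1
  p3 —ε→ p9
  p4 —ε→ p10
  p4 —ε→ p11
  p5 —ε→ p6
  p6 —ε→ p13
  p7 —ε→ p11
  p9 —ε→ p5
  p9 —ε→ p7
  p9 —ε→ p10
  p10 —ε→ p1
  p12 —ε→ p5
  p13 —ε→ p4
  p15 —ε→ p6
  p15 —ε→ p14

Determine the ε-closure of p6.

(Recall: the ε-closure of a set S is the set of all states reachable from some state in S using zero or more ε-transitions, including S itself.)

{p1, p4, p5, p6, p10, p11, p13}

Start with {p6}.
From p6 via ε: add p13.
From p13 via ε: add p4.
From p4 via ε: add p10, p11.
From p10 via ε: add p1.
From p1 via ε: add p5.
No new states can be added; the closed set is {p1, p4, p5, p6, p10, p11, p13}.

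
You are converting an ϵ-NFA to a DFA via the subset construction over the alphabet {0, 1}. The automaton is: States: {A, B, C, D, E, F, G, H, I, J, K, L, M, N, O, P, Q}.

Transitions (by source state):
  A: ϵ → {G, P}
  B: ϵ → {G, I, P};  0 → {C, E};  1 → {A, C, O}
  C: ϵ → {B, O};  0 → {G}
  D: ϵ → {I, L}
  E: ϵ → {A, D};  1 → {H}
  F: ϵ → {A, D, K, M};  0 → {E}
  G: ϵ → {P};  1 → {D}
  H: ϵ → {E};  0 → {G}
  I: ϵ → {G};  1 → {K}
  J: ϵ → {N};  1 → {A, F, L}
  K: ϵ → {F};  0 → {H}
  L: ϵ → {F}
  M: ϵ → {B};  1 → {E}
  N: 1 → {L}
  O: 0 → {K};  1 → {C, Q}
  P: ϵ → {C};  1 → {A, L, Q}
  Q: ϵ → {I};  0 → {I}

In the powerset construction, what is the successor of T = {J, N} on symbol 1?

J on 1 → {A, F, L}.
N on 1 → {L}.
Union after reading 1: {A, F, L}.
Now take the ϵ-closure:
From A via ϵ: add G, P.
From F via ϵ: add D, K, M.
From D via ϵ: add I.
From M via ϵ: add B.
From P via ϵ: add C.
From C via ϵ: add O.
No new states can be added; the closed set is {A, B, C, D, F, G, I, K, L, M, O, P}.

{A, B, C, D, F, G, I, K, L, M, O, P}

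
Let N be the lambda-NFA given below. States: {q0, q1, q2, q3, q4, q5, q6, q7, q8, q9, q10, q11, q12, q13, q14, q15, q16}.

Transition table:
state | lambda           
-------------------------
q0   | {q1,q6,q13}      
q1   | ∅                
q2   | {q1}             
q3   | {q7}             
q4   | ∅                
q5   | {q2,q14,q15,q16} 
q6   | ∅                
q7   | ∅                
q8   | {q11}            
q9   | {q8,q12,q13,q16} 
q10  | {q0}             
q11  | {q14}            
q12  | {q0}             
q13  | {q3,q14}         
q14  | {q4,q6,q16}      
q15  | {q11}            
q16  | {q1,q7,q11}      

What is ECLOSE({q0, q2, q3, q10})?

{q0, q1, q2, q3, q4, q6, q7, q10, q11, q13, q14, q16}

Start with {q0, q2, q3, q10}.
From q0 via lambda: add q1, q6, q13.
From q3 via lambda: add q7.
From q13 via lambda: add q14.
From q14 via lambda: add q4, q16.
From q16 via lambda: add q11.
No new states can be added; the closed set is {q0, q1, q2, q3, q4, q6, q7, q10, q11, q13, q14, q16}.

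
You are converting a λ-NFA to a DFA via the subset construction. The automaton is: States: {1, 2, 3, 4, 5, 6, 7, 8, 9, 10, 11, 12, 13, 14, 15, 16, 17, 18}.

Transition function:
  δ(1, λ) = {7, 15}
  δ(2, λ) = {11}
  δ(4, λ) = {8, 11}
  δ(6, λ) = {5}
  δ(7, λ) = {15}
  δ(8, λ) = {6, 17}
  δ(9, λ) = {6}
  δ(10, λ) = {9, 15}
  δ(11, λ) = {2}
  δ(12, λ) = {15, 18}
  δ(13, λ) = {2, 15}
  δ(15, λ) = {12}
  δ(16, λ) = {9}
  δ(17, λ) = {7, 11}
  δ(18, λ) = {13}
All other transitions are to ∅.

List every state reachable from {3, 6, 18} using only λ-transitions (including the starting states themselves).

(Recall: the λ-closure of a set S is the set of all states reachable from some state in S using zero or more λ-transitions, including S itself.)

Start with {3, 6, 18}.
From 6 via λ: add 5.
From 18 via λ: add 13.
From 13 via λ: add 2, 15.
From 2 via λ: add 11.
From 15 via λ: add 12.
No new states can be added; the closed set is {2, 3, 5, 6, 11, 12, 13, 15, 18}.

{2, 3, 5, 6, 11, 12, 13, 15, 18}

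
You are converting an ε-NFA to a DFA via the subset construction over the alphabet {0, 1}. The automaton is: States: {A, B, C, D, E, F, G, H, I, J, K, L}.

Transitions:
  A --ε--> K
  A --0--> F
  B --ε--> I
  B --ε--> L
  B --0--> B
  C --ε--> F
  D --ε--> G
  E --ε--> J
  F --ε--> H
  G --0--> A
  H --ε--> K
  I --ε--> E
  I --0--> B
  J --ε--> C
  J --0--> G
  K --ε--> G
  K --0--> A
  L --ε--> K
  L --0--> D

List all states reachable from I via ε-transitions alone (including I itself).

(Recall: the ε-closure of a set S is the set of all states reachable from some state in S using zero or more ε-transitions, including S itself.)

{C, E, F, G, H, I, J, K}

Start with {I}.
From I via ε: add E.
From E via ε: add J.
From J via ε: add C.
From C via ε: add F.
From F via ε: add H.
From H via ε: add K.
From K via ε: add G.
No new states can be added; the closed set is {C, E, F, G, H, I, J, K}.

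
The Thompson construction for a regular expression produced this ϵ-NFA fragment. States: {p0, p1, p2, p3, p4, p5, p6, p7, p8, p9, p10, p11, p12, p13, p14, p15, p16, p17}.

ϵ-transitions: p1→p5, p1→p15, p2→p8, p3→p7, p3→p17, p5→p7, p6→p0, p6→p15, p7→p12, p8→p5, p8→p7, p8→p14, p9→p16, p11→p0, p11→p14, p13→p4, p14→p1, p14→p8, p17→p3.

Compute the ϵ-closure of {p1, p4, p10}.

{p1, p4, p5, p7, p10, p12, p15}

Start with {p1, p4, p10}.
From p1 via ϵ: add p5, p15.
From p5 via ϵ: add p7.
From p7 via ϵ: add p12.
No new states can be added; the closed set is {p1, p4, p5, p7, p10, p12, p15}.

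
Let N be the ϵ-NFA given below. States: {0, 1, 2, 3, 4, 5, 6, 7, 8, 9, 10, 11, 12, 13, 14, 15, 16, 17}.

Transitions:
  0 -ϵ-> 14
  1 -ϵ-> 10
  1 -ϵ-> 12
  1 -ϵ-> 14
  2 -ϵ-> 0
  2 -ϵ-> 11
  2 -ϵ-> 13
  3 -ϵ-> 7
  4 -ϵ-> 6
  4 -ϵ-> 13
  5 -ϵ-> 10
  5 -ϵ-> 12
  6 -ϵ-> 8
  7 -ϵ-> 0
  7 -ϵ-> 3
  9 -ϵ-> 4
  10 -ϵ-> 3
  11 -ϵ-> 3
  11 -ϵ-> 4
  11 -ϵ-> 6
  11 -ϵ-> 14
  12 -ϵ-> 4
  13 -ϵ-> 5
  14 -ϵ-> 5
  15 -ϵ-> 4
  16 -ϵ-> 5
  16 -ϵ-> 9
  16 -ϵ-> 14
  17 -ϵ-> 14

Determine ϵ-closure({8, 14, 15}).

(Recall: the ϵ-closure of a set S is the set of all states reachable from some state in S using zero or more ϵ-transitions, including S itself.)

{0, 3, 4, 5, 6, 7, 8, 10, 12, 13, 14, 15}

Start with {8, 14, 15}.
From 14 via ϵ: add 5.
From 15 via ϵ: add 4.
From 4 via ϵ: add 6, 13.
From 5 via ϵ: add 10, 12.
From 10 via ϵ: add 3.
From 3 via ϵ: add 7.
From 7 via ϵ: add 0.
No new states can be added; the closed set is {0, 3, 4, 5, 6, 7, 8, 10, 12, 13, 14, 15}.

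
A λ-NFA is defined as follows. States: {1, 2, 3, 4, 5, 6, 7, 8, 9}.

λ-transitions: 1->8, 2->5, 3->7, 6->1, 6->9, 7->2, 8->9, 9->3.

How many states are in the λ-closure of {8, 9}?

6

Start with {8, 9}.
From 9 via λ: add 3.
From 3 via λ: add 7.
From 7 via λ: add 2.
From 2 via λ: add 5.
λ-closure = {2, 3, 5, 7, 8, 9}, which has 6 states.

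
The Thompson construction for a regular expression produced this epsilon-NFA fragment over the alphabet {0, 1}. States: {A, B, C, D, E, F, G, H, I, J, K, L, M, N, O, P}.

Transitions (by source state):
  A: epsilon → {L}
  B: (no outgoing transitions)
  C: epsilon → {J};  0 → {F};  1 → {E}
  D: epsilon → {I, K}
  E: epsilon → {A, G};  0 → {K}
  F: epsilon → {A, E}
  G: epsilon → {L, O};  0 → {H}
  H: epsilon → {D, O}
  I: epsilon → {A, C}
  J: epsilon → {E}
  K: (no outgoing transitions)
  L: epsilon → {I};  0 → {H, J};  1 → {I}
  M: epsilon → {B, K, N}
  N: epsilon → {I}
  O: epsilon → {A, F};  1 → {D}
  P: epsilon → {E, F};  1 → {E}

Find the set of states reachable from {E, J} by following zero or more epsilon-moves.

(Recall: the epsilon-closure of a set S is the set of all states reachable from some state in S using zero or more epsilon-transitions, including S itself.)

{A, C, E, F, G, I, J, L, O}

Start with {E, J}.
From E via epsilon: add A, G.
From A via epsilon: add L.
From G via epsilon: add O.
From L via epsilon: add I.
From O via epsilon: add F.
From I via epsilon: add C.
No new states can be added; the closed set is {A, C, E, F, G, I, J, L, O}.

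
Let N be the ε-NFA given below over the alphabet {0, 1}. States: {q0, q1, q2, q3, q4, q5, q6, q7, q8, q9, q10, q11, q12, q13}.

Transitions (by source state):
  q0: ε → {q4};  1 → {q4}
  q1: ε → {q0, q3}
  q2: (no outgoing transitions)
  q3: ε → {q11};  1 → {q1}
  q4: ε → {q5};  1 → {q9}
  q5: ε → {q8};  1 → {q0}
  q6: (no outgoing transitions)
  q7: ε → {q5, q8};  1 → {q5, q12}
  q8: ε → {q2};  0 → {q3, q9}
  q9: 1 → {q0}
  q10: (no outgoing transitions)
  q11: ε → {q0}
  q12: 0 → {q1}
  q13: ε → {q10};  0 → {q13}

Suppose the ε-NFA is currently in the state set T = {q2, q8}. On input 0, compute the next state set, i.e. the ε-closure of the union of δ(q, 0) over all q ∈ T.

q8 on 0 → {q3, q9}.
No 0-transition from q2.
Union after reading 0: {q3, q9}.
Now take the ε-closure:
From q3 via ε: add q11.
From q11 via ε: add q0.
From q0 via ε: add q4.
From q4 via ε: add q5.
From q5 via ε: add q8.
From q8 via ε: add q2.
No new states can be added; the closed set is {q0, q2, q3, q4, q5, q8, q9, q11}.

{q0, q2, q3, q4, q5, q8, q9, q11}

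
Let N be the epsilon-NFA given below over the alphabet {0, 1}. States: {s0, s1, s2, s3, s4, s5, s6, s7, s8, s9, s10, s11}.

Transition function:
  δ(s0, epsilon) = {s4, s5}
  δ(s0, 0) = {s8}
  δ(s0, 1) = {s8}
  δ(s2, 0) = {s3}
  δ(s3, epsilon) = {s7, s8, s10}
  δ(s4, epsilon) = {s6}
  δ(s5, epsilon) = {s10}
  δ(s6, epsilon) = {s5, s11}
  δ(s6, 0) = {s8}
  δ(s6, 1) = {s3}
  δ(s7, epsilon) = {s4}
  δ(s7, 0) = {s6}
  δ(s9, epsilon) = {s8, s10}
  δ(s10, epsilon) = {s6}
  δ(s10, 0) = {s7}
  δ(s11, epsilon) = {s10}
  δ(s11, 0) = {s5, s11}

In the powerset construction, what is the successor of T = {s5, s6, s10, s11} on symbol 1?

{s3, s4, s5, s6, s7, s8, s10, s11}

s6 on 1 → {s3}.
No 1-transition from s5, s10, s11.
Union after reading 1: {s3}.
Now take the epsilon-closure:
From s3 via epsilon: add s7, s8, s10.
From s7 via epsilon: add s4.
From s10 via epsilon: add s6.
From s6 via epsilon: add s5, s11.
No new states can be added; the closed set is {s3, s4, s5, s6, s7, s8, s10, s11}.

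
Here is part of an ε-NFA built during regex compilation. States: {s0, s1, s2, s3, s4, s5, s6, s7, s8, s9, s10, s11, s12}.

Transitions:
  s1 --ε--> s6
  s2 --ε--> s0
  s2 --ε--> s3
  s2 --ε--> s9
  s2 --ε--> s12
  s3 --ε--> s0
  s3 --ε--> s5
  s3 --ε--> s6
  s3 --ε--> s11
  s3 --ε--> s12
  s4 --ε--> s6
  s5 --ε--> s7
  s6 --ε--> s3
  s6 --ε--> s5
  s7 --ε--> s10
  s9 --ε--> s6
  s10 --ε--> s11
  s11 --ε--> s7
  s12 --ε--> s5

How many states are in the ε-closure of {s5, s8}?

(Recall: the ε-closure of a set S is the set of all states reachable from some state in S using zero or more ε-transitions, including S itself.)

5

Start with {s5, s8}.
From s5 via ε: add s7.
From s7 via ε: add s10.
From s10 via ε: add s11.
ε-closure = {s5, s7, s8, s10, s11}, which has 5 states.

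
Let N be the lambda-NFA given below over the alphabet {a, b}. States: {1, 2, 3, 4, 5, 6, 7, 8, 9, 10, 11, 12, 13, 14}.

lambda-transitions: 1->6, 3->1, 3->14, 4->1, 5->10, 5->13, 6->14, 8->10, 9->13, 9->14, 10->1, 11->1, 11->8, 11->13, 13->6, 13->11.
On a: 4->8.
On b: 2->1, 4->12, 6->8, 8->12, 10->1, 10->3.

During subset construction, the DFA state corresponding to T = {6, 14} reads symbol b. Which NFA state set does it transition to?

{1, 6, 8, 10, 14}

6 on b → {8}.
No b-transition from 14.
Union after reading b: {8}.
Now take the lambda-closure:
From 8 via lambda: add 10.
From 10 via lambda: add 1.
From 1 via lambda: add 6.
From 6 via lambda: add 14.
No new states can be added; the closed set is {1, 6, 8, 10, 14}.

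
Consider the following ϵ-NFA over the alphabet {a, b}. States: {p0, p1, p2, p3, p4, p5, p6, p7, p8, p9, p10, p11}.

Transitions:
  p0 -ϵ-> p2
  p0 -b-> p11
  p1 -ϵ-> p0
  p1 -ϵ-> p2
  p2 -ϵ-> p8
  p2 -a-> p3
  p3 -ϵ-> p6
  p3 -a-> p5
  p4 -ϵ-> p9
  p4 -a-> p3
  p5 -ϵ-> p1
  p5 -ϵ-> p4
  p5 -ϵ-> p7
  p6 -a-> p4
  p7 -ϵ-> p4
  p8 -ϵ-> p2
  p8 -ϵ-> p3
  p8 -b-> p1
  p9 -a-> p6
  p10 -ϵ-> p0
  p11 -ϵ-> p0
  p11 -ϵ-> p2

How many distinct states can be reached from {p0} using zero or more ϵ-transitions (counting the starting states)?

Start with {p0}.
From p0 via ϵ: add p2.
From p2 via ϵ: add p8.
From p8 via ϵ: add p3.
From p3 via ϵ: add p6.
ϵ-closure = {p0, p2, p3, p6, p8}, which has 5 states.

5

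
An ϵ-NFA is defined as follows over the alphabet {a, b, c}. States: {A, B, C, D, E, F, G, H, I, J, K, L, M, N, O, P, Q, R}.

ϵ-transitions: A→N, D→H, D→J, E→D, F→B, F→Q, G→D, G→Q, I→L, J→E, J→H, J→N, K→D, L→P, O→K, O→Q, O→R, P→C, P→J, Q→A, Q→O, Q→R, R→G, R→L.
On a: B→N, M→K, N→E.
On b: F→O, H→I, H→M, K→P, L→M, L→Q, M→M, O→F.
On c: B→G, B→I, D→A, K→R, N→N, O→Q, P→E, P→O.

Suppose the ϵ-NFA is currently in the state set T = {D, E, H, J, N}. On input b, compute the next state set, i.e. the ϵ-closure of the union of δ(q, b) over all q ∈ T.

{C, D, E, H, I, J, L, M, N, P}

H on b → {I, M}.
No b-transition from D, E, J, N.
Union after reading b: {I, M}.
Now take the ϵ-closure:
From I via ϵ: add L.
From L via ϵ: add P.
From P via ϵ: add C, J.
From J via ϵ: add E, H, N.
From E via ϵ: add D.
No new states can be added; the closed set is {C, D, E, H, I, J, L, M, N, P}.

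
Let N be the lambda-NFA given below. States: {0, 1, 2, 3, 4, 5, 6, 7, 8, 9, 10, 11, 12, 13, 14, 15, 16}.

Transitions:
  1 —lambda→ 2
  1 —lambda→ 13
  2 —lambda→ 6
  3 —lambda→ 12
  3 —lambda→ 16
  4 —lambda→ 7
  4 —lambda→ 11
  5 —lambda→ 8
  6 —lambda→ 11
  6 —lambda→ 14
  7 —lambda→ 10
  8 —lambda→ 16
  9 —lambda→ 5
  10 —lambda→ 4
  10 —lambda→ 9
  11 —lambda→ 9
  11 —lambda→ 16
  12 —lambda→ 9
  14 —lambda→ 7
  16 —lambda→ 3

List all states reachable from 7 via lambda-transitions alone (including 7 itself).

Start with {7}.
From 7 via lambda: add 10.
From 10 via lambda: add 4, 9.
From 4 via lambda: add 11.
From 9 via lambda: add 5.
From 5 via lambda: add 8.
From 11 via lambda: add 16.
From 16 via lambda: add 3.
From 3 via lambda: add 12.
No new states can be added; the closed set is {3, 4, 5, 7, 8, 9, 10, 11, 12, 16}.

{3, 4, 5, 7, 8, 9, 10, 11, 12, 16}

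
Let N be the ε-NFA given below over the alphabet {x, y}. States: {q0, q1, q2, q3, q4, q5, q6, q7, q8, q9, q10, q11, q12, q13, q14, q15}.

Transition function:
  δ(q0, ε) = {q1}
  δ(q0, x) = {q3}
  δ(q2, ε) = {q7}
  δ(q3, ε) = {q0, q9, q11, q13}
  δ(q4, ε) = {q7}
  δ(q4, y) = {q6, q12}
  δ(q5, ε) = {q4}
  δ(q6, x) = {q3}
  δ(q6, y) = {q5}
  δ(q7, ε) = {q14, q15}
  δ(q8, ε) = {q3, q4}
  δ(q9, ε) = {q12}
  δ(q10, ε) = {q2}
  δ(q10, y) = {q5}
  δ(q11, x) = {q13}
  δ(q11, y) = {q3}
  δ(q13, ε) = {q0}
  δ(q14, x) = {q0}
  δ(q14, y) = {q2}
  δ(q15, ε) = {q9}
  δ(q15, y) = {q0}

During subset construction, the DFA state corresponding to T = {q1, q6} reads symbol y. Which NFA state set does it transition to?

q6 on y → {q5}.
No y-transition from q1.
Union after reading y: {q5}.
Now take the ε-closure:
From q5 via ε: add q4.
From q4 via ε: add q7.
From q7 via ε: add q14, q15.
From q15 via ε: add q9.
From q9 via ε: add q12.
No new states can be added; the closed set is {q4, q5, q7, q9, q12, q14, q15}.

{q4, q5, q7, q9, q12, q14, q15}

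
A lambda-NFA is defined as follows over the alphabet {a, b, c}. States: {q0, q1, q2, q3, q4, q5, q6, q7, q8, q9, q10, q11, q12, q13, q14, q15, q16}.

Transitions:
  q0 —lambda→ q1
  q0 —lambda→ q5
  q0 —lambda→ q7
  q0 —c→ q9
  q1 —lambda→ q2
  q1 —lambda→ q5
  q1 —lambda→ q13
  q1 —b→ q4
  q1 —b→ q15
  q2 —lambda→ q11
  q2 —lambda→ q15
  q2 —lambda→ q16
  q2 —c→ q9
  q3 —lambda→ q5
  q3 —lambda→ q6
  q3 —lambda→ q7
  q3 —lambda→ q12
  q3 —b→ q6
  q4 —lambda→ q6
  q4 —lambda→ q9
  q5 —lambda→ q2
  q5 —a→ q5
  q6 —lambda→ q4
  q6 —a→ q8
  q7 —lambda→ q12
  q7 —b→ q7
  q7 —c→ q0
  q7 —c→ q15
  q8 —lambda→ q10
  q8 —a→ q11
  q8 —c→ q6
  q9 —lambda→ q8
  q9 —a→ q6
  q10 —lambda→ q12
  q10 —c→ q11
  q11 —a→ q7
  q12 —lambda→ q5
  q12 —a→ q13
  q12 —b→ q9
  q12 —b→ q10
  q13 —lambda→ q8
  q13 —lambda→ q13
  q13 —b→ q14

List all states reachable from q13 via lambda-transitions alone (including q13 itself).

Start with {q13}.
From q13 via lambda: add q8.
From q8 via lambda: add q10.
From q10 via lambda: add q12.
From q12 via lambda: add q5.
From q5 via lambda: add q2.
From q2 via lambda: add q11, q15, q16.
No new states can be added; the closed set is {q2, q5, q8, q10, q11, q12, q13, q15, q16}.

{q2, q5, q8, q10, q11, q12, q13, q15, q16}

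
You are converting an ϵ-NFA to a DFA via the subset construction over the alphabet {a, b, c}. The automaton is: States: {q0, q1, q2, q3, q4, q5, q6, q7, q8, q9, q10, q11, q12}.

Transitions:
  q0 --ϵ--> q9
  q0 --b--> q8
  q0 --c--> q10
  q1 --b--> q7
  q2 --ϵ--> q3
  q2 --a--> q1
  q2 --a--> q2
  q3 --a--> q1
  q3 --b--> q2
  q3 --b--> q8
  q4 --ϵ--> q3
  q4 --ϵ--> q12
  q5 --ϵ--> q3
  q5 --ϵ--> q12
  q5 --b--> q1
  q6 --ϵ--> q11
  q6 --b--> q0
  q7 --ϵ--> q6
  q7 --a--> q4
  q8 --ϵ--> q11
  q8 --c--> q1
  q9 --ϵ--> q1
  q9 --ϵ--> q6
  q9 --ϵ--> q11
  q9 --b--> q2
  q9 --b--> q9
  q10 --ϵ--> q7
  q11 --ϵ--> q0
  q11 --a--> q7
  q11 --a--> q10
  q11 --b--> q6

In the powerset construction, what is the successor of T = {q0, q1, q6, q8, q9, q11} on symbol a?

{q0, q1, q6, q7, q9, q10, q11}

q11 on a → {q7, q10}.
No a-transition from q0, q1, q6, q8, q9.
Union after reading a: {q7, q10}.
Now take the ϵ-closure:
From q7 via ϵ: add q6.
From q6 via ϵ: add q11.
From q11 via ϵ: add q0.
From q0 via ϵ: add q9.
From q9 via ϵ: add q1.
No new states can be added; the closed set is {q0, q1, q6, q7, q9, q10, q11}.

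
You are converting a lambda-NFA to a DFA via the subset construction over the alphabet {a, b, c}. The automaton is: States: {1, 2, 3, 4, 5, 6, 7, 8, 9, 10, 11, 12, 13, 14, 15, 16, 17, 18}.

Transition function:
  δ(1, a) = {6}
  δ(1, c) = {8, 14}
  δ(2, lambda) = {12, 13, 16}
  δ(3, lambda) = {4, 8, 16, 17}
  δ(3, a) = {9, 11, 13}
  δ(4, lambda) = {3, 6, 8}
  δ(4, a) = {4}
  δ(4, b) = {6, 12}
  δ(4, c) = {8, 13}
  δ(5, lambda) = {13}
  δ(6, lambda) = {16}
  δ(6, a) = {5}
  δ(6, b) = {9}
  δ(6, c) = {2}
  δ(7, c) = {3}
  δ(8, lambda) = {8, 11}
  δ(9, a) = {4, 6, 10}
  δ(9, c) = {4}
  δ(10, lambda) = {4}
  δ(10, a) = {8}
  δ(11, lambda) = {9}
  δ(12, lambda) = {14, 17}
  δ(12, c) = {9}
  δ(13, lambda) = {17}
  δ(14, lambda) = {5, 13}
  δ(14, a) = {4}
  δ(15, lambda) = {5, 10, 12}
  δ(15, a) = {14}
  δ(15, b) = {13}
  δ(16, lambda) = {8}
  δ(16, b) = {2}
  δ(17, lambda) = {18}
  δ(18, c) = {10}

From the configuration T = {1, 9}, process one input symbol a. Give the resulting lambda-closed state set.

{3, 4, 6, 8, 9, 10, 11, 16, 17, 18}

1 on a → {6}.
9 on a → {4, 6, 10}.
Union after reading a: {4, 6, 10}.
Now take the lambda-closure:
From 4 via lambda: add 3, 8.
From 6 via lambda: add 16.
From 3 via lambda: add 17.
From 8 via lambda: add 11.
From 11 via lambda: add 9.
From 17 via lambda: add 18.
No new states can be added; the closed set is {3, 4, 6, 8, 9, 10, 11, 16, 17, 18}.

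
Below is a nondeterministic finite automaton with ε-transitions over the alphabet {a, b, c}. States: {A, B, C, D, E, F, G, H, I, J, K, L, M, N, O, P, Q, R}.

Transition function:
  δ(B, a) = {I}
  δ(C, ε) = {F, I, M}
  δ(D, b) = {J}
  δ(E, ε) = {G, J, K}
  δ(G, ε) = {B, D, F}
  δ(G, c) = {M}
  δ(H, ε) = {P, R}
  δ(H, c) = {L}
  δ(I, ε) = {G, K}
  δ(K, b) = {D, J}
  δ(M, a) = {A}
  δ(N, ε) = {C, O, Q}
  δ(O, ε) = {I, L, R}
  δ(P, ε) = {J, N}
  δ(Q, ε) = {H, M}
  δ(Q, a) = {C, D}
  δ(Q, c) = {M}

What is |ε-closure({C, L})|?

9

Start with {C, L}.
From C via ε: add F, I, M.
From I via ε: add G, K.
From G via ε: add B, D.
ε-closure = {B, C, D, F, G, I, K, L, M}, which has 9 states.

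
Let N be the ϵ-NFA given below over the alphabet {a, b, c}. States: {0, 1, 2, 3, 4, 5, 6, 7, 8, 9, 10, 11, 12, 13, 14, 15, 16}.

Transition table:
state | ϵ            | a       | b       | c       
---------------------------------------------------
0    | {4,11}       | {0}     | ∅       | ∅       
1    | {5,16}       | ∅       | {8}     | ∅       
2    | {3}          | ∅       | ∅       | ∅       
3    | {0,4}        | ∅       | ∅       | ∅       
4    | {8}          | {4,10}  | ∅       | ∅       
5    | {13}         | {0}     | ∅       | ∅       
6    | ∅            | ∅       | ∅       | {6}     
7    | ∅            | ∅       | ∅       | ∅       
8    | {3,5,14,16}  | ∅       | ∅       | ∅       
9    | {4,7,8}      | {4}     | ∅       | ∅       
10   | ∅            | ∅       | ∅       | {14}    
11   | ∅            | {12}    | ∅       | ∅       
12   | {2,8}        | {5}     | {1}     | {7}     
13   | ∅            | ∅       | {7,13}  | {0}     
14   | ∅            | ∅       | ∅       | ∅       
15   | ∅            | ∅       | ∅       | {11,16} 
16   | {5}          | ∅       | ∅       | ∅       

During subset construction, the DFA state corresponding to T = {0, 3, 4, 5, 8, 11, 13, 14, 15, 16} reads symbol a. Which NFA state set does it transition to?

0 on a → {0}.
4 on a → {4, 10}.
5 on a → {0}.
11 on a → {12}.
No a-transition from 3, 8, 13, 14, 15, 16.
Union after reading a: {0, 4, 10, 12}.
Now take the ϵ-closure:
From 0 via ϵ: add 11.
From 4 via ϵ: add 8.
From 12 via ϵ: add 2.
From 2 via ϵ: add 3.
From 8 via ϵ: add 5, 14, 16.
From 5 via ϵ: add 13.
No new states can be added; the closed set is {0, 2, 3, 4, 5, 8, 10, 11, 12, 13, 14, 16}.

{0, 2, 3, 4, 5, 8, 10, 11, 12, 13, 14, 16}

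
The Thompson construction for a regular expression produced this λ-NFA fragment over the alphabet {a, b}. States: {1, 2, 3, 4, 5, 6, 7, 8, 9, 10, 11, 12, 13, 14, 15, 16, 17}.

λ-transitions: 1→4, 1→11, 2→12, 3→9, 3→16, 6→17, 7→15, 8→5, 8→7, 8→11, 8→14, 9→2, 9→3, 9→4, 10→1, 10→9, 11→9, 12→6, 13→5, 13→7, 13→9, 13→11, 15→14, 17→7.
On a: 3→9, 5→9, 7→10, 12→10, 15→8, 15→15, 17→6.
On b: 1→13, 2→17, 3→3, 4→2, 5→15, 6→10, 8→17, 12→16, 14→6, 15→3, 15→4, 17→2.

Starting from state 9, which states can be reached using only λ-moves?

{2, 3, 4, 6, 7, 9, 12, 14, 15, 16, 17}

Start with {9}.
From 9 via λ: add 2, 3, 4.
From 2 via λ: add 12.
From 3 via λ: add 16.
From 12 via λ: add 6.
From 6 via λ: add 17.
From 17 via λ: add 7.
From 7 via λ: add 15.
From 15 via λ: add 14.
No new states can be added; the closed set is {2, 3, 4, 6, 7, 9, 12, 14, 15, 16, 17}.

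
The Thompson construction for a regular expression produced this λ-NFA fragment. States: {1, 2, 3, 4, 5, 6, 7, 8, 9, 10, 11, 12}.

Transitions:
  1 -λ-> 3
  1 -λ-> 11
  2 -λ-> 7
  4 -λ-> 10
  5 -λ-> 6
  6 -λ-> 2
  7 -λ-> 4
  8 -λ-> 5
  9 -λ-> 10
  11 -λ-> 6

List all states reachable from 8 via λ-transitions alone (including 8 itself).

{2, 4, 5, 6, 7, 8, 10}

Start with {8}.
From 8 via λ: add 5.
From 5 via λ: add 6.
From 6 via λ: add 2.
From 2 via λ: add 7.
From 7 via λ: add 4.
From 4 via λ: add 10.
No new states can be added; the closed set is {2, 4, 5, 6, 7, 8, 10}.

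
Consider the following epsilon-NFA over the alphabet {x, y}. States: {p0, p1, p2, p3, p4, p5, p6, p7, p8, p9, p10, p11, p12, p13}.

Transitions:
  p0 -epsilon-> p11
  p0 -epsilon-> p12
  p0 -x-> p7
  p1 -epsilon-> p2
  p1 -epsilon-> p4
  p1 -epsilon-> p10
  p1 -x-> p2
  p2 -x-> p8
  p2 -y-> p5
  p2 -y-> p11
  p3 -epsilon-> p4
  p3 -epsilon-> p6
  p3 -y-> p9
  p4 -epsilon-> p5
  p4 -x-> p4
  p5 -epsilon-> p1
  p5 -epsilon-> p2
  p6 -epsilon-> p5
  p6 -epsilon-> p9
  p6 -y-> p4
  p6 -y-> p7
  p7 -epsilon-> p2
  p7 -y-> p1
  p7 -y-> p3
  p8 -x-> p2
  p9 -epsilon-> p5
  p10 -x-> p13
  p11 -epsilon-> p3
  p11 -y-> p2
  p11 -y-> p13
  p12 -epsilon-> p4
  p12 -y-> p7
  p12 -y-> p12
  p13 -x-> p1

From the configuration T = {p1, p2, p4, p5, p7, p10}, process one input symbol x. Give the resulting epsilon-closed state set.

p1 on x → {p2}.
p2 on x → {p8}.
p4 on x → {p4}.
p10 on x → {p13}.
No x-transition from p5, p7.
Union after reading x: {p2, p4, p8, p13}.
Now take the epsilon-closure:
From p4 via epsilon: add p5.
From p5 via epsilon: add p1.
From p1 via epsilon: add p10.
No new states can be added; the closed set is {p1, p2, p4, p5, p8, p10, p13}.

{p1, p2, p4, p5, p8, p10, p13}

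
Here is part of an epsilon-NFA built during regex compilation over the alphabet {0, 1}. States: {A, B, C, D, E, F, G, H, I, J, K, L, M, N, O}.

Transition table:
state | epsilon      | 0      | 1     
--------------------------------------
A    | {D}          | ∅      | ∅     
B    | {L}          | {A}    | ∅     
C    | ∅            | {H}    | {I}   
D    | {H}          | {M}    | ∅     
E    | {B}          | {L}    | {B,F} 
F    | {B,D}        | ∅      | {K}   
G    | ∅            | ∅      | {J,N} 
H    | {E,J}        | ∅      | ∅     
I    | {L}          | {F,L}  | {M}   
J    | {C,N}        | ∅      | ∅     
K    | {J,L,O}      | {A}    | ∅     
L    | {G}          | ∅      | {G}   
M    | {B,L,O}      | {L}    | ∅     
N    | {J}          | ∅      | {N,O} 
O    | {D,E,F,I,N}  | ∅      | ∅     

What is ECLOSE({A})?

Start with {A}.
From A via epsilon: add D.
From D via epsilon: add H.
From H via epsilon: add E, J.
From E via epsilon: add B.
From J via epsilon: add C, N.
From B via epsilon: add L.
From L via epsilon: add G.
No new states can be added; the closed set is {A, B, C, D, E, G, H, J, L, N}.

{A, B, C, D, E, G, H, J, L, N}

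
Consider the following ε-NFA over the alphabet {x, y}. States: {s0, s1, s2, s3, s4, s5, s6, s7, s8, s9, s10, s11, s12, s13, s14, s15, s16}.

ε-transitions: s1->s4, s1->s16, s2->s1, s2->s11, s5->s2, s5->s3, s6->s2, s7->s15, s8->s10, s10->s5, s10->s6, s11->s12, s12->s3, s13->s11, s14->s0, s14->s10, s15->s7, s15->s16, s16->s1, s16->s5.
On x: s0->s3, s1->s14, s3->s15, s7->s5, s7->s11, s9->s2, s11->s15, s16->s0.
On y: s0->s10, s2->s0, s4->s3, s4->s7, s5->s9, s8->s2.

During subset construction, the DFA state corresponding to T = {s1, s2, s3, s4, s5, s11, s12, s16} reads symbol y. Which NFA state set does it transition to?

s2 on y → {s0}.
s4 on y → {s3, s7}.
s5 on y → {s9}.
No y-transition from s1, s3, s11, s12, s16.
Union after reading y: {s0, s3, s7, s9}.
Now take the ε-closure:
From s7 via ε: add s15.
From s15 via ε: add s16.
From s16 via ε: add s1, s5.
From s1 via ε: add s4.
From s5 via ε: add s2.
From s2 via ε: add s11.
From s11 via ε: add s12.
No new states can be added; the closed set is {s0, s1, s2, s3, s4, s5, s7, s9, s11, s12, s15, s16}.

{s0, s1, s2, s3, s4, s5, s7, s9, s11, s12, s15, s16}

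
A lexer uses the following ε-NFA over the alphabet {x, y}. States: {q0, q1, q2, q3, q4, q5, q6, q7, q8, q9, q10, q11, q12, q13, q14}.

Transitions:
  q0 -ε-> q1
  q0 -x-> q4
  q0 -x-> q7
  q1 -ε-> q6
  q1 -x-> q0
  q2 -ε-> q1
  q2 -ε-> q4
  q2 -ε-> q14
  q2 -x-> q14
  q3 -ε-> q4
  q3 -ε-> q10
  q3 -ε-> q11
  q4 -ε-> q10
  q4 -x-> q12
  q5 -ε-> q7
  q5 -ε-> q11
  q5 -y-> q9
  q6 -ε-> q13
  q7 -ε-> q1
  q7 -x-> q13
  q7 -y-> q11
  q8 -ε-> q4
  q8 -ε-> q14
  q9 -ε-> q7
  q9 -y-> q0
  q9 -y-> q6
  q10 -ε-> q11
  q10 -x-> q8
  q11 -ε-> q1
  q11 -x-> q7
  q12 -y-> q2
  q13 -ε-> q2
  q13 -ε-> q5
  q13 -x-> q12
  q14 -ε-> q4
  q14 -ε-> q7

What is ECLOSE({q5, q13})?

Start with {q5, q13}.
From q5 via ε: add q7, q11.
From q13 via ε: add q2.
From q2 via ε: add q1, q4, q14.
From q1 via ε: add q6.
From q4 via ε: add q10.
No new states can be added; the closed set is {q1, q2, q4, q5, q6, q7, q10, q11, q13, q14}.

{q1, q2, q4, q5, q6, q7, q10, q11, q13, q14}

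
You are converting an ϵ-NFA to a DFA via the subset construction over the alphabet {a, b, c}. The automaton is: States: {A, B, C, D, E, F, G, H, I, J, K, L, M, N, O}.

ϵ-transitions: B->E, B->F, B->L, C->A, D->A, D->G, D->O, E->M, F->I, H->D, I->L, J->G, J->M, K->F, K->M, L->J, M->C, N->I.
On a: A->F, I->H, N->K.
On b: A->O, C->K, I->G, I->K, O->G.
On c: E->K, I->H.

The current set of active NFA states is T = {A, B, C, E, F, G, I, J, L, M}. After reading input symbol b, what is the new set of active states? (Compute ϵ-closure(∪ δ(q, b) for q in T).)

A on b → {O}.
C on b → {K}.
I on b → {G, K}.
No b-transition from B, E, F, G, J, L, M.
Union after reading b: {G, K, O}.
Now take the ϵ-closure:
From K via ϵ: add F, M.
From F via ϵ: add I.
From M via ϵ: add C.
From C via ϵ: add A.
From I via ϵ: add L.
From L via ϵ: add J.
No new states can be added; the closed set is {A, C, F, G, I, J, K, L, M, O}.

{A, C, F, G, I, J, K, L, M, O}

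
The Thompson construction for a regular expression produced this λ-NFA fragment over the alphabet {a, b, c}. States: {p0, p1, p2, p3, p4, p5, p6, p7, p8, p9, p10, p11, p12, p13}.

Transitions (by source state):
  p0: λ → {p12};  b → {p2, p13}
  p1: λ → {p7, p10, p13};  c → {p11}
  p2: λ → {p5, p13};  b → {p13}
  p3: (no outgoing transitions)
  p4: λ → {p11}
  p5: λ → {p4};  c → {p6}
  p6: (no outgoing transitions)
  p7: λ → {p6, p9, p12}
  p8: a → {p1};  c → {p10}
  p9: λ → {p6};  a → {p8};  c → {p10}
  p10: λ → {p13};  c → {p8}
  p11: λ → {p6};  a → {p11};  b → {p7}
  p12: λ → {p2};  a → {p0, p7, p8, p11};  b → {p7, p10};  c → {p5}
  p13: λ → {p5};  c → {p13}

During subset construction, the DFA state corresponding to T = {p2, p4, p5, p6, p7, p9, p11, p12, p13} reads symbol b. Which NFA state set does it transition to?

{p2, p4, p5, p6, p7, p9, p10, p11, p12, p13}

p2 on b → {p13}.
p11 on b → {p7}.
p12 on b → {p7, p10}.
No b-transition from p4, p5, p6, p7, p9, p13.
Union after reading b: {p7, p10, p13}.
Now take the λ-closure:
From p7 via λ: add p6, p9, p12.
From p13 via λ: add p5.
From p5 via λ: add p4.
From p12 via λ: add p2.
From p4 via λ: add p11.
No new states can be added; the closed set is {p2, p4, p5, p6, p7, p9, p10, p11, p12, p13}.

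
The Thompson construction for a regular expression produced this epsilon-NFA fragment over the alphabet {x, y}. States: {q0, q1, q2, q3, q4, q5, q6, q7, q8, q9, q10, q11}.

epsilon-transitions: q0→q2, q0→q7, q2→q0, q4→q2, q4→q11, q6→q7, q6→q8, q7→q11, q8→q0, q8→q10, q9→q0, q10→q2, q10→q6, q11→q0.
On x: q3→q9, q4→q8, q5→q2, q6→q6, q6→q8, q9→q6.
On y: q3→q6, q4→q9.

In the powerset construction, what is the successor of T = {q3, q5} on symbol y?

{q0, q2, q6, q7, q8, q10, q11}

q3 on y → {q6}.
No y-transition from q5.
Union after reading y: {q6}.
Now take the epsilon-closure:
From q6 via epsilon: add q7, q8.
From q7 via epsilon: add q11.
From q8 via epsilon: add q0, q10.
From q0 via epsilon: add q2.
No new states can be added; the closed set is {q0, q2, q6, q7, q8, q10, q11}.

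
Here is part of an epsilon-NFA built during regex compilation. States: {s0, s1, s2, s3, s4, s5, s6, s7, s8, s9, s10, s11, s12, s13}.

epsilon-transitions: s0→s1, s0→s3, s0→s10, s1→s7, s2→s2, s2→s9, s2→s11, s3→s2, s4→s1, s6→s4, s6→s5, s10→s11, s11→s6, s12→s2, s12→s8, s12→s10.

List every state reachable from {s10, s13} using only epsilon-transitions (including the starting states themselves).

Start with {s10, s13}.
From s10 via epsilon: add s11.
From s11 via epsilon: add s6.
From s6 via epsilon: add s4, s5.
From s4 via epsilon: add s1.
From s1 via epsilon: add s7.
No new states can be added; the closed set is {s1, s4, s5, s6, s7, s10, s11, s13}.

{s1, s4, s5, s6, s7, s10, s11, s13}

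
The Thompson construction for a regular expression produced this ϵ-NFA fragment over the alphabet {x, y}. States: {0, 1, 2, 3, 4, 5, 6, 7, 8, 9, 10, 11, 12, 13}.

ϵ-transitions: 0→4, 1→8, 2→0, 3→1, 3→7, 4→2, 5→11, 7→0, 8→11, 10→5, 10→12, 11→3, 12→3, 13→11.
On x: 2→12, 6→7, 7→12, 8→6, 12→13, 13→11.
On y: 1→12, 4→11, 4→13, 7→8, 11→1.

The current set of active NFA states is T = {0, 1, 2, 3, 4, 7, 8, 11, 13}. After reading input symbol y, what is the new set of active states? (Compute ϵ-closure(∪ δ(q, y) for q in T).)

1 on y → {12}.
4 on y → {11, 13}.
7 on y → {8}.
11 on y → {1}.
No y-transition from 0, 2, 3, 8, 13.
Union after reading y: {1, 8, 11, 12, 13}.
Now take the ϵ-closure:
From 11 via ϵ: add 3.
From 3 via ϵ: add 7.
From 7 via ϵ: add 0.
From 0 via ϵ: add 4.
From 4 via ϵ: add 2.
No new states can be added; the closed set is {0, 1, 2, 3, 4, 7, 8, 11, 12, 13}.

{0, 1, 2, 3, 4, 7, 8, 11, 12, 13}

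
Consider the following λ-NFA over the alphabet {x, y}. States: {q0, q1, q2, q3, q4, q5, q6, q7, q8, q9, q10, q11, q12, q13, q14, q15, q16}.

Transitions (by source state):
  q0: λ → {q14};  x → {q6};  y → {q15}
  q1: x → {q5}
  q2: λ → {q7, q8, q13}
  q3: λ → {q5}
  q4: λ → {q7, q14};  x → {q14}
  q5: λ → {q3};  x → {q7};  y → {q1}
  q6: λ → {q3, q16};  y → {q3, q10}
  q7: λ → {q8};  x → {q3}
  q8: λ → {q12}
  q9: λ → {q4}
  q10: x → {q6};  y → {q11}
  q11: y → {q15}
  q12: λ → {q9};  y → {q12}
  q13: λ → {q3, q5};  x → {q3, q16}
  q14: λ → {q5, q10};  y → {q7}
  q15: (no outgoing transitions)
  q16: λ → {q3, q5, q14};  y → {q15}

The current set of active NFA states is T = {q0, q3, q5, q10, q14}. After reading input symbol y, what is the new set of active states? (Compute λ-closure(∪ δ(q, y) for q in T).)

{q1, q3, q4, q5, q7, q8, q9, q10, q11, q12, q14, q15}

q0 on y → {q15}.
q5 on y → {q1}.
q10 on y → {q11}.
q14 on y → {q7}.
No y-transition from q3.
Union after reading y: {q1, q7, q11, q15}.
Now take the λ-closure:
From q7 via λ: add q8.
From q8 via λ: add q12.
From q12 via λ: add q9.
From q9 via λ: add q4.
From q4 via λ: add q14.
From q14 via λ: add q5, q10.
From q5 via λ: add q3.
No new states can be added; the closed set is {q1, q3, q4, q5, q7, q8, q9, q10, q11, q12, q14, q15}.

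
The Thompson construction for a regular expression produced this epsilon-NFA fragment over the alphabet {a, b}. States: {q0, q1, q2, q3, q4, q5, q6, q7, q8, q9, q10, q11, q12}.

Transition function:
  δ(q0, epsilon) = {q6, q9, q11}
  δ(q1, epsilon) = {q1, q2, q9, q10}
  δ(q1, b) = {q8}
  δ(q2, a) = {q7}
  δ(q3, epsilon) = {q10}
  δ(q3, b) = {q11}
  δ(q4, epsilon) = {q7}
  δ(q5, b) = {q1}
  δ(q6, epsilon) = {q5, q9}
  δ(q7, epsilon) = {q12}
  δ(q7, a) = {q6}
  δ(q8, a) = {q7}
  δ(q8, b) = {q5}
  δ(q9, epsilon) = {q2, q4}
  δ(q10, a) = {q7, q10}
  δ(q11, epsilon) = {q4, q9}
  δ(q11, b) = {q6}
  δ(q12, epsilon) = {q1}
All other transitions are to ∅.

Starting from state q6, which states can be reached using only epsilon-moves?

{q1, q2, q4, q5, q6, q7, q9, q10, q12}

Start with {q6}.
From q6 via epsilon: add q5, q9.
From q9 via epsilon: add q2, q4.
From q4 via epsilon: add q7.
From q7 via epsilon: add q12.
From q12 via epsilon: add q1.
From q1 via epsilon: add q10.
No new states can be added; the closed set is {q1, q2, q4, q5, q6, q7, q9, q10, q12}.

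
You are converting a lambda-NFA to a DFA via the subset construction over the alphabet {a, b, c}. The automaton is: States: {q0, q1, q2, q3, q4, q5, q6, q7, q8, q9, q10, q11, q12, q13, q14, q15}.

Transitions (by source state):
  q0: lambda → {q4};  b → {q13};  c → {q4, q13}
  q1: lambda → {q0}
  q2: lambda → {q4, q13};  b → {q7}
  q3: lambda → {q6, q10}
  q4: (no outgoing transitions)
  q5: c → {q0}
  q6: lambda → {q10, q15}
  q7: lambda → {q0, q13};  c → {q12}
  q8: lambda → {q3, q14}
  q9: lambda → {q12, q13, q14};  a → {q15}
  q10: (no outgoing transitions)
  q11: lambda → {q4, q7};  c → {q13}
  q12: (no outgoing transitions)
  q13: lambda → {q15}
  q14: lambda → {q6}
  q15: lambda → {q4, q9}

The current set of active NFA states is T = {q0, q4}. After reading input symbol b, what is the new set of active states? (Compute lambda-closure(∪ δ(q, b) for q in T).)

{q4, q6, q9, q10, q12, q13, q14, q15}

q0 on b → {q13}.
No b-transition from q4.
Union after reading b: {q13}.
Now take the lambda-closure:
From q13 via lambda: add q15.
From q15 via lambda: add q4, q9.
From q9 via lambda: add q12, q14.
From q14 via lambda: add q6.
From q6 via lambda: add q10.
No new states can be added; the closed set is {q4, q6, q9, q10, q12, q13, q14, q15}.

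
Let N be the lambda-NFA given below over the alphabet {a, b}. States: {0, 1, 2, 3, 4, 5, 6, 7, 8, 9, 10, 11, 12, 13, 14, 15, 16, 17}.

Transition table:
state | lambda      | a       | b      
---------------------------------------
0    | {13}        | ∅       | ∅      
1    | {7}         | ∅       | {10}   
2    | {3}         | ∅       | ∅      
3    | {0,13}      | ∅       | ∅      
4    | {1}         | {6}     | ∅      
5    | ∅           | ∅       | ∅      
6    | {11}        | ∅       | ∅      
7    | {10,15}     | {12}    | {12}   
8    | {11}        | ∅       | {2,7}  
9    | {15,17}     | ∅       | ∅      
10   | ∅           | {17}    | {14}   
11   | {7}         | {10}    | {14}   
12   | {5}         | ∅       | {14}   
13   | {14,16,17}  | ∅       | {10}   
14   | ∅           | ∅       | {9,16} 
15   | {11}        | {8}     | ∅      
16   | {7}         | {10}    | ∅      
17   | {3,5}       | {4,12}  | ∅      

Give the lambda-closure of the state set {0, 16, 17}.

Start with {0, 16, 17}.
From 0 via lambda: add 13.
From 16 via lambda: add 7.
From 17 via lambda: add 3, 5.
From 7 via lambda: add 10, 15.
From 13 via lambda: add 14.
From 15 via lambda: add 11.
No new states can be added; the closed set is {0, 3, 5, 7, 10, 11, 13, 14, 15, 16, 17}.

{0, 3, 5, 7, 10, 11, 13, 14, 15, 16, 17}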